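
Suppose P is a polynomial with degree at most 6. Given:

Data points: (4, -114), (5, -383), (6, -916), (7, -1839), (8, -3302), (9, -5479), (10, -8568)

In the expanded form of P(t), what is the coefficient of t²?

Write P(t) = at^6 + bt^5 + ct^4 + dt³ + et² + pt + q; the 7 given values yield a linear system in the 7 coefficients.
Solving, the top 2 coefficients vanish, and P(t) = -t^4 + t³ + 4t² + 3t + 2.
The coefficient of t² is 4.

4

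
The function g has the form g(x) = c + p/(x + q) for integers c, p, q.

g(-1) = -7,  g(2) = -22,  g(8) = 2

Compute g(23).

-1

(g(x) − c)(x + q) = p for each data point; the three points give a linear system in c and q, then p follows.
Solving: c = -2, q = -3, p = 20, so g(x) = -2 + 20/(x − 3).
Then g(23) = -2 + 20/20 = -1.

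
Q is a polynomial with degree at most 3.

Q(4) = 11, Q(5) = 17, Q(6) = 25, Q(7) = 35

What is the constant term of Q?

7

Write Q(n) = an³ + bn² + cn + d; the 4 given values yield a linear system in the 4 coefficients.
Solving, the leading coefficient vanishes, and Q(n) = n² - 3n + 7.
The constant term is Q(0) = 7.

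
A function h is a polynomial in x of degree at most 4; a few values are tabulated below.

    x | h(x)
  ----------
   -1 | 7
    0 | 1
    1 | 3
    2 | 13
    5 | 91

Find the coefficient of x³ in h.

Write h(x) = ax^4 + bx³ + cx² + dx + e; the 5 given values yield a linear system in the 5 coefficients.
Solving, the top 2 coefficients vanish, and h(x) = 4x² - 2x + 1.
The coefficient of x³ is 0.

0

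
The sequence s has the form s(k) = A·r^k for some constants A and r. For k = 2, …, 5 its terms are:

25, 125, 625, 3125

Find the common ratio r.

5

Consecutive ratio: 125/25 = 5, and 625/125 = 5, so r = 5.
Then A·5^2 = 25 gives A = 1, and s(k) = 1·5^k.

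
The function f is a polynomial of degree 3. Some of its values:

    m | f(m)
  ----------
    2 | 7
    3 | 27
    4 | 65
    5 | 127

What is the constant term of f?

Write f(m) = am³ + bm² + cm + d; the 4 given values yield a linear system in the 4 coefficients.
Solving, f(m) = m³ + m - 3.
The constant term is f(0) = -3.

-3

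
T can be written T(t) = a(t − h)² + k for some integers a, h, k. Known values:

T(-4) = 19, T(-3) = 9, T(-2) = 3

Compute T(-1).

First differences -10, -6; second difference 4 = 2a, so a = 2.
Expanding, the t-coefficient is −2ah = -4h; matching it to the data gives h = -1, and then k = 1.
So T(t) = 2(t + 1)² + 1.
T(-1) = 2·0² + 1 = 1.

1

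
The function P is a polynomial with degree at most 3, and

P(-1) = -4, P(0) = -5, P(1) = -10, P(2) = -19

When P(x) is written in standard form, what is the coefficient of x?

Write P(x) = ax³ + bx² + cx + d; the 4 given values yield a linear system in the 4 coefficients.
Solving, the leading coefficient vanishes, and P(x) = -2x² - 3x - 5.
The coefficient of x is -3.

-3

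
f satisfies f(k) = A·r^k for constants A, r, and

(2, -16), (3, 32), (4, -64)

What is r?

-2

Consecutive ratio: 32/(-16) = -2, and -64/32 = -2, so r = -2.
Then A·(-2)^2 = -16 gives A = -4, and f(k) = -4·(-2)^k.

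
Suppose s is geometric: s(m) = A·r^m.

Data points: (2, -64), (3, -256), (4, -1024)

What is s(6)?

-16384

Consecutive ratio: -256/(-64) = 4, and -1024/(-256) = 4, so r = 4.
Then A·4^2 = -64 gives A = -4, and s(m) = -4·4^m.
s(6) = -4·4^6 = -16384.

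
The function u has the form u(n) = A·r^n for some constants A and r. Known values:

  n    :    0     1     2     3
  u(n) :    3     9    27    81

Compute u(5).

Consecutive ratio: 9/3 = 3, and 27/9 = 3, so r = 3.
Then A·3^0 = 3 gives A = 3, and u(n) = 3·3^n.
u(5) = 3·3^5 = 729.

729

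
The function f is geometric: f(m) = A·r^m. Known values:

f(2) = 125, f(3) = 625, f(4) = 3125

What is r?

5

Consecutive ratio: 625/125 = 5, and 3125/625 = 5, so r = 5.
Then A·5^2 = 125 gives A = 5, and f(m) = 5·5^m.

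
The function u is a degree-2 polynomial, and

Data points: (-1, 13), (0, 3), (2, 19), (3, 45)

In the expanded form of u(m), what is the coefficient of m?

-4

Write u(m) = am² + bm + c; the 4 given values yield a linear system in the 3 coefficients.
Solving, u(m) = 6m² - 4m + 3.
The coefficient of m is -4.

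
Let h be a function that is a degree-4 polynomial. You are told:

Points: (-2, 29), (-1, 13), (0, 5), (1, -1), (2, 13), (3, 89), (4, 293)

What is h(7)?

Write h(t) = at^4 + bt³ + ct² + dt + e; the 7 given values yield a linear system in the 5 coefficients.
Solving, h(t) = t^4 + t³ - 8t + 5.
Then h(7) = 2693.

2693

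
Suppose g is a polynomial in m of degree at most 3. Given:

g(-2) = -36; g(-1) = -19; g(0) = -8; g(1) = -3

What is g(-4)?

First differences: 17, 11, 5. Second differences: -6, -6.
Level-2 differences are constant, so g has degree 2.
Fitting a degree-2 polynomial gives g(m) = -3m² + 8m - 8.
Then g(-4) = -88.

-88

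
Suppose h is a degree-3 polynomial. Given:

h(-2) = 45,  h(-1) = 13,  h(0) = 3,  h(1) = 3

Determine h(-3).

111

Write h(t) = at³ + bt² + ct + d; the 4 given values yield a linear system in the 4 coefficients.
Solving, h(t) = -2t³ + 5t² - 3t + 3.
Then h(-3) = 111.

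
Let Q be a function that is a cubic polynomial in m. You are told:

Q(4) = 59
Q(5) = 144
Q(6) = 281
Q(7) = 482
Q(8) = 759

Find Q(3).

First differences: 85, 137, 201, 277. Second differences: 52, 64, 76. Third differences: 12, 12.
Level-3 differences are constant, so Q has degree 3.
Fitting a degree-3 polynomial gives Q(m) = 2m³ - 4m² - m - 1.
Then Q(3) = 14.

14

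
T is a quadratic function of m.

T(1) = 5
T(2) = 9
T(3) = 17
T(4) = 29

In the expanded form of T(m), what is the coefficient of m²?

2

First differences: 4, 8, 12. Second differences: 4, 4.
Level-2 differences are constant, so T has degree 2.
Fitting a degree-2 polynomial gives T(m) = 2m² - 2m + 5.
The coefficient of m² is 2.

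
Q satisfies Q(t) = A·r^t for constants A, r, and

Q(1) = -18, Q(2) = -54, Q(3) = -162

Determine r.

3

Consecutive ratio: -54/(-18) = 3, and -162/(-54) = 3, so r = 3.
Then A·3^1 = -18 gives A = -6, and Q(t) = -6·3^t.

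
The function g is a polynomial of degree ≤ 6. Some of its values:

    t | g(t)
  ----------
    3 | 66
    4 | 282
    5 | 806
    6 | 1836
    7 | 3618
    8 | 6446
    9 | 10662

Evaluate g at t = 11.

First differences: 216, 524, 1030, 1782, 2828, 4216. Second differences: 308, 506, 752, 1046, 1388. Third differences: 198, 246, 294, 342. Fourth differences: 48, 48, 48.
Level-4 differences are constant, so g has degree 4.
Fitting a degree-4 polynomial gives g(t) = 2t^4 - 3t³ - 4t² + 5t + 6.
Then g(11) = 24866.

24866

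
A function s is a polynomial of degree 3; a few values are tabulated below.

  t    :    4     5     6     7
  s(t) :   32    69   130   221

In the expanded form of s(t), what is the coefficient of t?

Write s(t) = at³ + bt² + ct + d; the 4 given values yield a linear system in the 4 coefficients.
Solving, s(t) = t³ - 3t² + 3t + 4.
The coefficient of t is 3.

3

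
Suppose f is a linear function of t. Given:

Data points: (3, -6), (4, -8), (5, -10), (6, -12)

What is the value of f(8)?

-16

First differences: -2, -2, -2.
Level-1 differences are constant, so f has degree 1.
Fitting a degree-1 polynomial gives f(t) = -2t.
Then f(8) = -16.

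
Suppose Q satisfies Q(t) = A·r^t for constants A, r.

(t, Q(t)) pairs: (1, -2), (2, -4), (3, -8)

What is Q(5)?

Consecutive ratio: -4/(-2) = 2, and -8/(-4) = 2, so r = 2.
Then A·2^1 = -2 gives A = -1, and Q(t) = -1·2^t.
Q(5) = -1·2^5 = -32.

-32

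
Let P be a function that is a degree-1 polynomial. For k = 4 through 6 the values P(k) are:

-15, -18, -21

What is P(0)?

Write P(k) = ak + b; the 3 given values yield a linear system in the 2 coefficients.
Solving, P(k) = -3k - 3.
The constant term is P(0) = -3.

-3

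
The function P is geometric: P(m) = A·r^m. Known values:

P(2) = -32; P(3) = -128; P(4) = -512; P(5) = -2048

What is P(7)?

Consecutive ratio: -128/(-32) = 4, and -512/(-128) = 4, so r = 4.
Then A·4^2 = -32 gives A = -2, and P(m) = -2·4^m.
P(7) = -2·4^7 = -32768.

-32768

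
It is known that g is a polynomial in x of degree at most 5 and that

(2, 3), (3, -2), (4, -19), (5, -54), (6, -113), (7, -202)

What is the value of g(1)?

First differences: -5, -17, -35, -59, -89. Second differences: -12, -18, -24, -30. Third differences: -6, -6, -6.
Level-3 differences are constant, so g has degree 3.
Fitting a degree-3 polynomial gives g(x) = -x³ + 3x² - x + 1.
Then g(1) = 2.

2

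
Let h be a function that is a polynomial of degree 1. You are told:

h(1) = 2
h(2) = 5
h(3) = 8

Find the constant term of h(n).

-1

Write h(n) = an + b; the 3 given values yield a linear system in the 2 coefficients.
Solving, h(n) = 3n - 1.
The constant term is h(0) = -1.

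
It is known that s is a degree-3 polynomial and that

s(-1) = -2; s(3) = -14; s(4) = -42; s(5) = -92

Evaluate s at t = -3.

Write s(t) = at³ + bt² + ct + d; the 4 given values yield a linear system in the 4 coefficients.
Solving, s(t) = -t³ + t² + 2t - 2.
Then s(-3) = 28.

28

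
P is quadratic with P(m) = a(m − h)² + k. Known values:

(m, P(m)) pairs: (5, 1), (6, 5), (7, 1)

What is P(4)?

First differences 4, -4; second difference -8 = 2a, so a = -4.
Expanding, the m-coefficient is −2ah = 8h; matching it to the data gives h = 6, and then k = 5.
So P(m) = -4(m − 6)² + 5.
P(4) = -4·(-2)² + 5 = -11.

-11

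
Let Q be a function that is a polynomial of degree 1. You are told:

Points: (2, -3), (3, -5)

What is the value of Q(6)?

Write Q(t) = at + b; the 2 given values yield a linear system in the 2 coefficients.
Solving, Q(t) = -2t + 1.
Then Q(6) = -11.

-11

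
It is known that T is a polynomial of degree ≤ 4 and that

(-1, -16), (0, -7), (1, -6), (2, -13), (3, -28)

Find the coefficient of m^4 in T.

0

First differences: 9, 1, -7, -15. Second differences: -8, -8, -8.
Level-2 differences are constant, so T has degree 2.
Fitting a degree-2 polynomial gives T(m) = -4m² + 5m - 7.
The coefficient of m^4 is 0.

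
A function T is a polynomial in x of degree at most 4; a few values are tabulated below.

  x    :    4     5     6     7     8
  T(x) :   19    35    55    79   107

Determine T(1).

-5

First differences: 16, 20, 24, 28. Second differences: 4, 4, 4.
Level-2 differences are constant, so T has degree 2.
Fitting a degree-2 polynomial gives T(x) = 2x² - 2x - 5.
Then T(1) = -5.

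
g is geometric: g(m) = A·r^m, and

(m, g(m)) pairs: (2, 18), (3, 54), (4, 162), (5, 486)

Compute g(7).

4374

Consecutive ratio: 54/18 = 3, and 162/54 = 3, so r = 3.
Then A·3^2 = 18 gives A = 2, and g(m) = 2·3^m.
g(7) = 2·3^7 = 4374.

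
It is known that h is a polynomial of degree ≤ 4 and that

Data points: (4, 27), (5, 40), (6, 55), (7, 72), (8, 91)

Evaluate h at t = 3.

First differences: 13, 15, 17, 19. Second differences: 2, 2, 2.
Level-2 differences are constant, so h has degree 2.
Fitting a degree-2 polynomial gives h(t) = t² + 4t - 5.
Then h(3) = 16.

16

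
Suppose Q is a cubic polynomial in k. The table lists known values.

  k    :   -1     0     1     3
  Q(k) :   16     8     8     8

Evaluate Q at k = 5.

-32

Write Q(k) = ak³ + bk² + ck + d; the 4 given values yield a linear system in the 4 coefficients.
Solving, Q(k) = -k³ + 4k² - 3k + 8.
Then Q(5) = -32.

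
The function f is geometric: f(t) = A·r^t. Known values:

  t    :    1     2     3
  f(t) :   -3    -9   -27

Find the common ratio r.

Consecutive ratio: -9/(-3) = 3, and -27/(-9) = 3, so r = 3.
Then A·3^1 = -3 gives A = -1, and f(t) = -1·3^t.

3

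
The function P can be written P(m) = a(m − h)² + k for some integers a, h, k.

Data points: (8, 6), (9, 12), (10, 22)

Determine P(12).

54

First differences 6, 10; second difference 4 = 2a, so a = 2.
Expanding, the m-coefficient is −2ah = -4h; matching it to the data gives h = 7, and then k = 4.
So P(m) = 2(m − 7)² + 4.
P(12) = 2·5² + 4 = 54.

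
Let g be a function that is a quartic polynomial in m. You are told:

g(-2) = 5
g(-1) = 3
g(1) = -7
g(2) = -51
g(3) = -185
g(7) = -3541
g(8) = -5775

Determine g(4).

Write g(m) = am^4 + bm³ + cm² + dm + e; the 7 given values yield a linear system in the 5 coefficients.
Solving, g(m) = -m^4 - 3m³ - 2m² - 2m + 1.
Then g(4) = -487.

-487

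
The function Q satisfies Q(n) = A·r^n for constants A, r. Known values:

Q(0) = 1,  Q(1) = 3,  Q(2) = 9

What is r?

Consecutive ratio: 3/1 = 3, and 9/3 = 3, so r = 3.
Then A·3^0 = 1 gives A = 1, and Q(n) = 1·3^n.

3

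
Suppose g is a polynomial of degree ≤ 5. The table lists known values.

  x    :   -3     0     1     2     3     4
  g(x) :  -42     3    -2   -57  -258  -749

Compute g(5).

Write g(x) = ax^5 + bx^4 + cx³ + dx² + ex + p; the 6 given values yield a linear system in the 6 coefficients.
Solving, the leading coefficient vanishes, and g(x) = -2x^4 - 4x³ + x² + 3.
Then g(5) = -1722.

-1722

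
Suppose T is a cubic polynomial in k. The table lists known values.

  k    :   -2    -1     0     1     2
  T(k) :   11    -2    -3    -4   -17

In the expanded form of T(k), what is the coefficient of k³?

-2

Write T(k) = ak³ + bk² + ck + d; the 5 given values yield a linear system in the 4 coefficients.
Solving, T(k) = -2k³ + k - 3.
The coefficient of k³ is -2.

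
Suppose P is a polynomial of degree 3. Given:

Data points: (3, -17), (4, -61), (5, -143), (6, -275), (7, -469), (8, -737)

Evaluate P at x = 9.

-1091

First differences: -44, -82, -132, -194, -268. Second differences: -38, -50, -62, -74. Third differences: -12, -12, -12.
Level-3 differences are constant, so P has degree 3.
Fitting a degree-3 polynomial gives P(x) = -2x³ + 5x² - 5x + 7.
Then P(9) = -1091.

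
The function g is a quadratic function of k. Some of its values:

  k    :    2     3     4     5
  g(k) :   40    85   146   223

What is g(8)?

First differences: 45, 61, 77. Second differences: 16, 16.
Level-2 differences are constant, so g has degree 2.
Fitting a degree-2 polynomial gives g(k) = 8k² + 5k - 2.
Then g(8) = 550.

550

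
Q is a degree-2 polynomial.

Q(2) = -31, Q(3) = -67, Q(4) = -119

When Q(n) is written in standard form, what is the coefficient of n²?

Write Q(n) = an² + bn + c; the 3 given values yield a linear system in the 3 coefficients.
Solving, Q(n) = -8n² + 4n - 7.
The coefficient of n² is -8.

-8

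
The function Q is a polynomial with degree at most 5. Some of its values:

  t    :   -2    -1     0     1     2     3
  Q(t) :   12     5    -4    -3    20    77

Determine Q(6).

572

Write Q(t) = at^5 + bt^4 + ct³ + dt² + et + p; the 6 given values yield a linear system in the 6 coefficients.
Solving, the top 2 coefficients vanish, and Q(t) = 2t³ + 5t² - 6t - 4.
Then Q(6) = 572.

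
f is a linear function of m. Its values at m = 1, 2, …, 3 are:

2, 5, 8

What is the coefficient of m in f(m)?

First differences: 3, 3.
Level-1 differences are constant, so f has degree 1.
Fitting a degree-1 polynomial gives f(m) = 3m - 1.
The coefficient of m is 3.

3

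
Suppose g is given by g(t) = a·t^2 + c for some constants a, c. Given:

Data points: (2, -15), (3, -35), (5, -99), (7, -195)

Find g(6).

-143

From g(2) = -15 and g(3) = -35: 4a + c = -15 and 9a + c = -35.
Subtracting: 5a = -20, so a = -4; then c = -15 − (-4)·4 = 1.
So g(t) = -4t² + 1, and g(6) = -143.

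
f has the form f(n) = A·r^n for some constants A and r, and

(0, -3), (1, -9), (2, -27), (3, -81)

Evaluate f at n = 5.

-729

Consecutive ratio: -9/(-3) = 3, and -27/(-9) = 3, so r = 3.
Then A·3^0 = -3 gives A = -3, and f(n) = -3·3^n.
f(5) = -3·3^5 = -729.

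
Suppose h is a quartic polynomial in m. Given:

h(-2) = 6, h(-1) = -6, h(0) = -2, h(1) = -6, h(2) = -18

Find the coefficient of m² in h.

Write h(m) = am^4 + bm³ + cm² + dm + e; the 5 given values yield a linear system in the 5 coefficients.
Solving, h(m) = m^4 - 2m³ - 5m² + 2m - 2.
The coefficient of m² is -5.

-5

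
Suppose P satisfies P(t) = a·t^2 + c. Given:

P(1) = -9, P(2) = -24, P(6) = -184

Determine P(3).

From P(1) = -9 and P(2) = -24: 1a + c = -9 and 4a + c = -24.
Subtracting: 3a = -15, so a = -5; then c = -9 − (-5)·1 = -4.
So P(t) = -5t² − 4, and P(3) = -49.

-49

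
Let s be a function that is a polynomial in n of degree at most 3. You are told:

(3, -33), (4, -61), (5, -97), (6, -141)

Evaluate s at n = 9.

-321

Write s(n) = an³ + bn² + cn + d; the 4 given values yield a linear system in the 4 coefficients.
Solving, the leading coefficient vanishes, and s(n) = -4n² + 3.
Then s(9) = -321.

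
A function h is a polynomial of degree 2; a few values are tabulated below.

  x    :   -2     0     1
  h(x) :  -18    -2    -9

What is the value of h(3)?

Write h(x) = ax² + bx + c; the 3 given values yield a linear system in the 3 coefficients.
Solving, h(x) = -5x² - 2x - 2.
Then h(3) = -53.

-53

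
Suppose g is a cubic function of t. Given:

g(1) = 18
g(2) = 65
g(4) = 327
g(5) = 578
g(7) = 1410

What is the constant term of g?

3

Write g(t) = at³ + bt² + ct + d; the 5 given values yield a linear system in the 4 coefficients.
Solving, g(t) = 3t³ + 7t² + 5t + 3.
The constant term is g(0) = 3.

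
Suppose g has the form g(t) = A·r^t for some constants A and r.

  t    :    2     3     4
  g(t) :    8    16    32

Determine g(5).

Consecutive ratio: 16/8 = 2, and 32/16 = 2, so r = 2.
Then A·2^2 = 8 gives A = 2, and g(t) = 2·2^t.
g(5) = 2·2^5 = 64.

64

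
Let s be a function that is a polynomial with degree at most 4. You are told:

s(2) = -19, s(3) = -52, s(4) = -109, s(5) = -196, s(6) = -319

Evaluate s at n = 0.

-1

Write s(n) = an^4 + bn³ + cn² + dn + e; the 5 given values yield a linear system in the 5 coefficients.
Solving, the leading coefficient vanishes, and s(n) = -n³ - 3n² + n - 1.
Then s(0) = -1.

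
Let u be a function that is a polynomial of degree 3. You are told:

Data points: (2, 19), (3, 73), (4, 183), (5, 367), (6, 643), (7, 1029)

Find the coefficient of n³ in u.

3

Write u(n) = an³ + bn² + cn + d; the 6 given values yield a linear system in the 4 coefficients.
Solving, u(n) = 3n³ + n² - 8n + 7.
The coefficient of n³ is 3.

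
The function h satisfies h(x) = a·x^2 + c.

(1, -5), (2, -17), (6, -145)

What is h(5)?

-101

From h(1) = -5 and h(2) = -17: 1a + c = -5 and 4a + c = -17.
Subtracting: 3a = -12, so a = -4; then c = -5 − (-4)·1 = -1.
So h(x) = -4x² − 1, and h(5) = -101.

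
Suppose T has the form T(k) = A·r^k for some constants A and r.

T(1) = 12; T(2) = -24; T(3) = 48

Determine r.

Consecutive ratio: -24/12 = -2, and 48/(-24) = -2, so r = -2.
Then A·(-2)^1 = 12 gives A = -6, and T(k) = -6·(-2)^k.

-2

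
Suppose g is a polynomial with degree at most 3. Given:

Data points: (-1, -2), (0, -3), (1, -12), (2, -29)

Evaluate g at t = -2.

-9

First differences: -1, -9, -17. Second differences: -8, -8.
Level-2 differences are constant, so g has degree 2.
Fitting a degree-2 polynomial gives g(t) = -4t² - 5t - 3.
Then g(-2) = -9.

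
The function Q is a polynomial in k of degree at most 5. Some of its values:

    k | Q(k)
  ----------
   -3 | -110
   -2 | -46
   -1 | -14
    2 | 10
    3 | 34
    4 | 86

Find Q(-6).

Write Q(k) = ak^5 + bk^4 + ck³ + dk² + ek + p; the 6 given values yield a linear system in the 6 coefficients.
Solving, the top 2 coefficients vanish, and Q(k) = 2k³ - 4k² + 6k - 2.
Then Q(-6) = -614.

-614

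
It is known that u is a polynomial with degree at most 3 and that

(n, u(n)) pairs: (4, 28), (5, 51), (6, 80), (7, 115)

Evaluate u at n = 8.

First differences: 23, 29, 35. Second differences: 6, 6.
Level-2 differences are constant, so u has degree 2.
Fitting a degree-2 polynomial gives u(n) = 3n² - 4n - 4.
Then u(8) = 156.

156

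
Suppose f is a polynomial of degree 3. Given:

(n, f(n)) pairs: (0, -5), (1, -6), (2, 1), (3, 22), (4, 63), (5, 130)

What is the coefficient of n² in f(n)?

First differences: -1, 7, 21, 41, 67. Second differences: 8, 14, 20, 26. Third differences: 6, 6, 6.
Level-3 differences are constant, so f has degree 3.
Fitting a degree-3 polynomial gives f(n) = n³ + n² - 3n - 5.
The coefficient of n² is 1.

1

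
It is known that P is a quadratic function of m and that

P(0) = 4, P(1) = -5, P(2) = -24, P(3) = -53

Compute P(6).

-200

First differences: -9, -19, -29. Second differences: -10, -10.
Level-2 differences are constant, so P has degree 2.
Fitting a degree-2 polynomial gives P(m) = -5m² - 4m + 4.
Then P(6) = -200.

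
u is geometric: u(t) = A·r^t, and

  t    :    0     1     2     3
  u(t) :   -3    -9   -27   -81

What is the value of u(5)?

Consecutive ratio: -9/(-3) = 3, and -27/(-9) = 3, so r = 3.
Then A·3^0 = -3 gives A = -3, and u(t) = -3·3^t.
u(5) = -3·3^5 = -729.

-729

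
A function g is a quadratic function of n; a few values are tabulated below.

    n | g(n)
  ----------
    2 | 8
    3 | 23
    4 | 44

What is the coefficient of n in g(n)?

0

Write g(n) = an² + bn + c; the 3 given values yield a linear system in the 3 coefficients.
Solving, g(n) = 3n² - 4.
The coefficient of n is 0.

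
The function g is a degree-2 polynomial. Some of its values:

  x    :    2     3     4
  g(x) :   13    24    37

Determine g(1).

Write g(x) = ax² + bx + c; the 3 given values yield a linear system in the 3 coefficients.
Solving, g(x) = x² + 6x - 3.
Then g(1) = 4.

4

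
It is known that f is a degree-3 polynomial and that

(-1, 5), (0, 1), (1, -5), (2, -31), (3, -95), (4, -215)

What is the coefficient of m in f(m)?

First differences: -4, -6, -26, -64, -120. Second differences: -2, -20, -38, -56. Third differences: -18, -18, -18.
Level-3 differences are constant, so f has degree 3.
Fitting a degree-3 polynomial gives f(m) = -3m³ - m² - 2m + 1.
The coefficient of m is -2.

-2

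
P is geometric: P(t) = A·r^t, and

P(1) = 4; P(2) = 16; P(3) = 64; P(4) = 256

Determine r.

4

Consecutive ratio: 16/4 = 4, and 64/16 = 4, so r = 4.
Then A·4^1 = 4 gives A = 1, and P(t) = 1·4^t.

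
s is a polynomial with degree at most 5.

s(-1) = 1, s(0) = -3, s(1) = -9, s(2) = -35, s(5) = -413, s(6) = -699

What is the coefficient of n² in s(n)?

-1

Write s(n) = an^5 + bn^4 + cn³ + dn² + en + p; the 6 given values yield a linear system in the 6 coefficients.
Solving, the top 2 coefficients vanish, and s(n) = -3n³ - n² - 2n - 3.
The coefficient of n² is -1.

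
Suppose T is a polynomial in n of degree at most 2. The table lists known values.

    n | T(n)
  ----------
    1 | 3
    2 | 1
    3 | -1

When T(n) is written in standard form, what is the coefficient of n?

First differences: -2, -2.
Level-1 differences are constant, so T has degree 1.
Fitting a degree-1 polynomial gives T(n) = -2n + 5.
The coefficient of n is -2.

-2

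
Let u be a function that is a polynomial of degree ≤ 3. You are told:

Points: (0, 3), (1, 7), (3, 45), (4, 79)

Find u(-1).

Write u(t) = at³ + bt² + ct + d; the 4 given values yield a linear system in the 4 coefficients.
Solving, the leading coefficient vanishes, and u(t) = 5t² - t + 3.
Then u(-1) = 9.

9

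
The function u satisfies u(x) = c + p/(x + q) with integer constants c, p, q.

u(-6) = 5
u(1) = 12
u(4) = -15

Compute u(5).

(u(x) − c)(x + q) = p for each data point; the three points give a linear system in c and q, then p follows.
Solving: c = 3, q = -3, p = -18, so u(x) = 3 − 18/(x − 3).
Then u(5) = 3 − 18/2 = -6.

-6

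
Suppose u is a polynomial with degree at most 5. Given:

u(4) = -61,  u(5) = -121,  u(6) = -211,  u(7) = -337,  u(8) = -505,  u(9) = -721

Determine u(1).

-1

First differences: -60, -90, -126, -168, -216. Second differences: -30, -36, -42, -48. Third differences: -6, -6, -6.
Level-3 differences are constant, so u has degree 3.
Fitting a degree-3 polynomial gives u(x) = -x³ + x - 1.
Then u(1) = -1.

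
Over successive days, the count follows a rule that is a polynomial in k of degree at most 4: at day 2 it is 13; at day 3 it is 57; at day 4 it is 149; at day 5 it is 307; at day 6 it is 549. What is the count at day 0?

Write the value at k as P(k).
First differences: 44, 92, 158, 242. Second differences: 48, 66, 84. Third differences: 18, 18.
Level-3 differences are constant, so P has degree 3.
Fitting a degree-3 polynomial gives P(k) = 3k³ - 3k² + 2k - 3.
Then P(0) = -3.

-3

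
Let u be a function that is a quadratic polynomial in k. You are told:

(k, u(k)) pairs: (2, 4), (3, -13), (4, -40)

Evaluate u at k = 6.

-124

Write u(k) = ak² + bk + c; the 3 given values yield a linear system in the 3 coefficients.
Solving, u(k) = -5k² + 8k + 8.
Then u(6) = -124.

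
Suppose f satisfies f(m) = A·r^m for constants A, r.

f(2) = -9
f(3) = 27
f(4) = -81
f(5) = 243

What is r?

Consecutive ratio: 27/(-9) = -3, and -81/27 = -3, so r = -3.
Then A·(-3)^2 = -9 gives A = -1, and f(m) = -1·(-3)^m.

-3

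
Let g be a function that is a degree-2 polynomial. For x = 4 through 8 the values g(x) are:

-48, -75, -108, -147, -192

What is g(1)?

-3

First differences: -27, -33, -39, -45. Second differences: -6, -6, -6.
Level-2 differences are constant, so g has degree 2.
Fitting a degree-2 polynomial gives g(x) = -3x².
Then g(1) = -3.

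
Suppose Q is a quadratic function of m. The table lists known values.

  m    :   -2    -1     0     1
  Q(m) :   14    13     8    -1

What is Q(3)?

-31

First differences: -1, -5, -9. Second differences: -4, -4.
Level-2 differences are constant, so Q has degree 2.
Fitting a degree-2 polynomial gives Q(m) = -2m² - 7m + 8.
Then Q(3) = -31.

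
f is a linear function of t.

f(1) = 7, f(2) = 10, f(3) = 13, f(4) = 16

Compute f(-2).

First differences: 3, 3, 3.
Level-1 differences are constant, so f has degree 1.
Fitting a degree-1 polynomial gives f(t) = 3t + 4.
Then f(-2) = -2.

-2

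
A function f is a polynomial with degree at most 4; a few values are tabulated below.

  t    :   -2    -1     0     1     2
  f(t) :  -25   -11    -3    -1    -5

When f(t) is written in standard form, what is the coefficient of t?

5

First differences: 14, 8, 2, -4. Second differences: -6, -6, -6.
Level-2 differences are constant, so f has degree 2.
Fitting a degree-2 polynomial gives f(t) = -3t² + 5t - 3.
The coefficient of t is 5.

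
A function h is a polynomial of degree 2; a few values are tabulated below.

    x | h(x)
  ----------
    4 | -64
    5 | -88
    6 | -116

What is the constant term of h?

Write h(x) = ax² + bx + c; the 3 given values yield a linear system in the 3 coefficients.
Solving, h(x) = -2x² - 6x - 8.
The constant term is h(0) = -8.

-8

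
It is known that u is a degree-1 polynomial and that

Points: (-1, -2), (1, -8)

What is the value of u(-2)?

Write u(x) = ax + b; the 2 given values yield a linear system in the 2 coefficients.
Solving, u(x) = -3x - 5.
Then u(-2) = 1.

1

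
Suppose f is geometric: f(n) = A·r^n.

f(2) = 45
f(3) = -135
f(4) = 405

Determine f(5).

-1215

Consecutive ratio: -135/45 = -3, and 405/(-135) = -3, so r = -3.
Then A·(-3)^2 = 45 gives A = 5, and f(n) = 5·(-3)^n.
f(5) = 5·(-3)^5 = -1215.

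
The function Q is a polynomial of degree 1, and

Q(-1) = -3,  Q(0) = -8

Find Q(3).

Write Q(x) = ax + b; the 2 given values yield a linear system in the 2 coefficients.
Solving, Q(x) = -5x - 8.
Then Q(3) = -23.

-23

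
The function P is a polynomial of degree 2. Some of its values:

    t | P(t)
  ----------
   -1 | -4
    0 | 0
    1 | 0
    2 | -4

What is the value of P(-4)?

-40

First differences: 4, 0, -4. Second differences: -4, -4.
Level-2 differences are constant, so P has degree 2.
Fitting a degree-2 polynomial gives P(t) = -2t² + 2t.
Then P(-4) = -40.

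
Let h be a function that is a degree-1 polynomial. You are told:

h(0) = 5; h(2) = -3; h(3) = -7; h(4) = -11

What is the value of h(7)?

-23

Write h(m) = am + b; the 4 given values yield a linear system in the 2 coefficients.
Solving, h(m) = -4m + 5.
Then h(7) = -23.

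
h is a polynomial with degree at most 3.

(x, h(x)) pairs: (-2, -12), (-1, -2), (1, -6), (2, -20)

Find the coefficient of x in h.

-2

Write h(x) = ax³ + bx² + cx + d; the 4 given values yield a linear system in the 4 coefficients.
Solving, the leading coefficient vanishes, and h(x) = -4x² - 2x.
The coefficient of x is -2.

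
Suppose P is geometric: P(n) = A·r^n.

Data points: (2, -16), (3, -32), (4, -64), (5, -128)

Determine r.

Consecutive ratio: -32/(-16) = 2, and -64/(-32) = 2, so r = 2.
Then A·2^2 = -16 gives A = -4, and P(n) = -4·2^n.

2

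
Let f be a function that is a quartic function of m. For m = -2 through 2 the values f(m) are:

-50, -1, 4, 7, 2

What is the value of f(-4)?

-688

Write f(m) = am^4 + bm³ + cm² + dm + e; the 5 given values yield a linear system in the 5 coefficients.
Solving, f(m) = -2m^4 + 3m³ + m² + m + 4.
Then f(-4) = -688.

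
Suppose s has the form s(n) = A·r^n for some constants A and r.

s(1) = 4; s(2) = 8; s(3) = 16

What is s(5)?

64

Consecutive ratio: 8/4 = 2, and 16/8 = 2, so r = 2.
Then A·2^1 = 4 gives A = 2, and s(n) = 2·2^n.
s(5) = 2·2^5 = 64.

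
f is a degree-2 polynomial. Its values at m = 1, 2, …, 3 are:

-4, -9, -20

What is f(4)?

-37

Write f(m) = am² + bm + c; the 3 given values yield a linear system in the 3 coefficients.
Solving, f(m) = -3m² + 4m - 5.
Then f(4) = -37.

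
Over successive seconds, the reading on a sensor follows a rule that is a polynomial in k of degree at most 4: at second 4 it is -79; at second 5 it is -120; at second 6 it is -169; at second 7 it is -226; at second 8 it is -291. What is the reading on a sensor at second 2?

-21

Write the value at k as u(k).
First differences: -41, -49, -57, -65. Second differences: -8, -8, -8.
Level-2 differences are constant, so u has degree 2.
Fitting a degree-2 polynomial gives u(k) = -4k² - 5k + 5.
Then u(2) = -21.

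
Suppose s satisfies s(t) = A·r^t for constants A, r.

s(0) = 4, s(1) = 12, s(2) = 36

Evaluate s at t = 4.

324

Consecutive ratio: 12/4 = 3, and 36/12 = 3, so r = 3.
Then A·3^0 = 4 gives A = 4, and s(t) = 4·3^t.
s(4) = 4·3^4 = 324.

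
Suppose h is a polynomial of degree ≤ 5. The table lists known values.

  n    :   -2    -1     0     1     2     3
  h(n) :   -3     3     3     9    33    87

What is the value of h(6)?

Write h(n) = an^5 + bn^4 + cn³ + dn² + en + p; the 6 given values yield a linear system in the 6 coefficients.
Solving, the top 2 coefficients vanish, and h(n) = 2n³ + 3n² + n + 3.
Then h(6) = 549.

549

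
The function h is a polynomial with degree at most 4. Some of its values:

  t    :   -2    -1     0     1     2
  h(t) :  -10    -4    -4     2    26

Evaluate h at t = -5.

First differences: 6, 0, 6, 24. Second differences: -6, 6, 18. Third differences: 12, 12.
Level-3 differences are constant, so h has degree 3.
Fitting a degree-3 polynomial gives h(t) = 2t³ + 3t² + t - 4.
Then h(-5) = -184.

-184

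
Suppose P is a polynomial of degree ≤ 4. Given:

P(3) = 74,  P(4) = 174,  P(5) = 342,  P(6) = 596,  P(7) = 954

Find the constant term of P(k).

2

Write P(k) = ak^4 + bk³ + ck² + dk + e; the 5 given values yield a linear system in the 5 coefficients.
Solving, the leading coefficient vanishes, and P(k) = 3k³ - 2k² + 3k + 2.
The constant term is P(0) = 2.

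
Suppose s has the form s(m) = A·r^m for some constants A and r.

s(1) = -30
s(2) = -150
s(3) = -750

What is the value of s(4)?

Consecutive ratio: -150/(-30) = 5, and -750/(-150) = 5, so r = 5.
Then A·5^1 = -30 gives A = -6, and s(m) = -6·5^m.
s(4) = -6·5^4 = -3750.

-3750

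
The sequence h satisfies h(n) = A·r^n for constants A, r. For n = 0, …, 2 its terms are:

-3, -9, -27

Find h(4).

-243

Consecutive ratio: -9/(-3) = 3, and -27/(-9) = 3, so r = 3.
Then A·3^0 = -3 gives A = -3, and h(n) = -3·3^n.
h(4) = -3·3^4 = -243.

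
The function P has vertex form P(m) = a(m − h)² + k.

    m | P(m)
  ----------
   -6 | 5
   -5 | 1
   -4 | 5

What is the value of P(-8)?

37

First differences -4, 4; second difference 8 = 2a, so a = 4.
Expanding, the m-coefficient is −2ah = -8h; matching it to the data gives h = -5, and then k = 1.
So P(m) = 4(m + 5)² + 1.
P(-8) = 4·(-3)² + 1 = 37.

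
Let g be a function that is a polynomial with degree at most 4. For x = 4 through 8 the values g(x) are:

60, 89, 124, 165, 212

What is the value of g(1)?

First differences: 29, 35, 41, 47. Second differences: 6, 6, 6.
Level-2 differences are constant, so g has degree 2.
Fitting a degree-2 polynomial gives g(x) = 3x² + 2x + 4.
Then g(1) = 9.

9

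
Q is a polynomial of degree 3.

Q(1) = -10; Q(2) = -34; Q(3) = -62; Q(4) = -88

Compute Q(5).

-106

Write Q(k) = ak³ + bk² + ck + d; the 4 given values yield a linear system in the 4 coefficients.
Solving, Q(k) = k³ - 8k² - 7k + 4.
Then Q(5) = -106.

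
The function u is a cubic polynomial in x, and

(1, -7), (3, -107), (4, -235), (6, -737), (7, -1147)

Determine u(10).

Write u(x) = ax³ + bx² + cx + d; the 5 given values yield a linear system in the 4 coefficients.
Solving, u(x) = -3x³ - 2x² - 3x + 1.
Then u(10) = -3229.

-3229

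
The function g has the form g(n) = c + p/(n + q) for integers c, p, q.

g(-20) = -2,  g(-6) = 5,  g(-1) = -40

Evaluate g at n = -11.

0

(g(n) − c)(n + q) = p for each data point; the three points give a linear system in c and q, then p follows.
Solving: c = -4, q = 2, p = -36, so g(n) = -4 − 36/(n + 2).
Then g(-11) = -4 − 36/(-9) = 0.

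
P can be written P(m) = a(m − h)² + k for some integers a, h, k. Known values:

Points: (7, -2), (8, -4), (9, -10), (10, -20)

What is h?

7

First differences -2, -6, -10; second difference -4 = 2a, so a = -2.
Expanding, the m-coefficient is −2ah = 4h; matching it to the data gives h = 7, and then k = -2.
So P(m) = -2(m − 7)² − 2.
Hence h = 7.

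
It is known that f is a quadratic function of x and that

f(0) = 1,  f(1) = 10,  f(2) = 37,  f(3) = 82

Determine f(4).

145

First differences: 9, 27, 45. Second differences: 18, 18.
Level-2 differences are constant, so f has degree 2.
Extending the table by one column gives the next first difference 63, so f(4) = 82 + 63 = 145.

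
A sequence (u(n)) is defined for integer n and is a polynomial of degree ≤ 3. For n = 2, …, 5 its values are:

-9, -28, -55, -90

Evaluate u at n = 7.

Write u(n) = an³ + bn² + cn + d; the 4 given values yield a linear system in the 4 coefficients.
Solving, the leading coefficient vanishes, and u(n) = -4n² + n + 5.
Then u(7) = -184.

-184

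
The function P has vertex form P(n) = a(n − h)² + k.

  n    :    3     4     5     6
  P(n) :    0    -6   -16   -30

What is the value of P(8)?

-70

First differences -6, -10, -14; second difference -4 = 2a, so a = -2.
Expanding, the n-coefficient is −2ah = 4h; matching it to the data gives h = 2, and then k = 2.
So P(n) = -2(n − 2)² + 2.
P(8) = -2·6² + 2 = -70.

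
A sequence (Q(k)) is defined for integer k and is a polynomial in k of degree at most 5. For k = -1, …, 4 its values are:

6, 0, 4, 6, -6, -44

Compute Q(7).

Write Q(k) = ak^5 + bk^4 + ck³ + dk² + ek + p; the 6 given values yield a linear system in the 6 coefficients.
Solving, the top 2 coefficients vanish, and Q(k) = -2k³ + 5k² + k.
Then Q(7) = -434.

-434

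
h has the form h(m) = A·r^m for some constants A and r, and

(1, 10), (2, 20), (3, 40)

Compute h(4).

80

Consecutive ratio: 20/10 = 2, and 40/20 = 2, so r = 2.
Then A·2^1 = 10 gives A = 5, and h(m) = 5·2^m.
h(4) = 5·2^4 = 80.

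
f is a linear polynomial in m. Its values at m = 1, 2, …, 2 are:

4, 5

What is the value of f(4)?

Write f(m) = am + b; the 2 given values yield a linear system in the 2 coefficients.
Solving, f(m) = m + 3.
Then f(4) = 7.

7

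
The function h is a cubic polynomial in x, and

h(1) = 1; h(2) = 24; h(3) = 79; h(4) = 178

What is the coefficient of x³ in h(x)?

2

Write h(x) = ax³ + bx² + cx + d; the 4 given values yield a linear system in the 4 coefficients.
Solving, h(x) = 2x³ + 4x² - 3x - 2.
The coefficient of x³ is 2.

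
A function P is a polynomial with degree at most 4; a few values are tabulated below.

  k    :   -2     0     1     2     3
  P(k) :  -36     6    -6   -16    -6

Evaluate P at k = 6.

Write P(k) = ak^4 + bk³ + ck² + dk + e; the 5 given values yield a linear system in the 5 coefficients.
Solving, the leading coefficient vanishes, and P(k) = 3k³ - 8k² - 7k + 6.
Then P(6) = 324.

324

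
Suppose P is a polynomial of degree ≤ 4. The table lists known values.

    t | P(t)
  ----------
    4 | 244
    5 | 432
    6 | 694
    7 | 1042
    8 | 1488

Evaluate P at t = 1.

First differences: 188, 262, 348, 446. Second differences: 74, 86, 98. Third differences: 12, 12.
Level-3 differences are constant, so P has degree 3.
Fitting a degree-3 polynomial gives P(t) = 2t³ + 7t² + 3t - 8.
Then P(1) = 4.

4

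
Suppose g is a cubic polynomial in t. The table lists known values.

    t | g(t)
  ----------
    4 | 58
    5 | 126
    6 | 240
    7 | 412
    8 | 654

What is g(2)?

12

First differences: 68, 114, 172, 242. Second differences: 46, 58, 70. Third differences: 12, 12.
Level-3 differences are constant, so g has degree 3.
Fitting a degree-3 polynomial gives g(t) = 2t³ - 7t² + 9t + 6.
Then g(2) = 12.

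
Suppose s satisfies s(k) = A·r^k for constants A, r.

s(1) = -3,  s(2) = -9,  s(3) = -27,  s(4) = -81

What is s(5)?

-243

Consecutive ratio: -9/(-3) = 3, and -27/(-9) = 3, so r = 3.
Then A·3^1 = -3 gives A = -1, and s(k) = -1·3^k.
s(5) = -1·3^5 = -243.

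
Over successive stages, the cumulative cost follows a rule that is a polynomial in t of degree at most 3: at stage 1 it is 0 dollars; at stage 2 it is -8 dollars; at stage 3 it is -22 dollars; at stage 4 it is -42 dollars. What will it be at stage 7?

-138

Write the value at t as T(t).
Write T(t) = at³ + bt² + ct + d; the 4 given values yield a linear system in the 4 coefficients.
Solving, the leading coefficient vanishes, and T(t) = -3t² + t + 2.
Then T(7) = -138.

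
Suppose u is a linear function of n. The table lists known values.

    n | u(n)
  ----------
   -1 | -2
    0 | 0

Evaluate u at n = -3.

-6

Write u(n) = an + b; the 2 given values yield a linear system in the 2 coefficients.
Solving, u(n) = 2n.
Then u(-3) = -6.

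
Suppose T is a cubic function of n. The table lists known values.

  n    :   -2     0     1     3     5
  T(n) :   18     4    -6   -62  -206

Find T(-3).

34

Write T(n) = an³ + bn² + cn + d; the 5 given values yield a linear system in the 4 coefficients.
Solving, T(n) = -n³ - 2n² - 7n + 4.
Then T(-3) = 34.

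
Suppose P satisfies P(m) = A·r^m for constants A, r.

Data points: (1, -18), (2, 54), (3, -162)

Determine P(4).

486

Consecutive ratio: 54/(-18) = -3, and -162/54 = -3, so r = -3.
Then A·(-3)^1 = -18 gives A = 6, and P(m) = 6·(-3)^m.
P(4) = 6·(-3)^4 = 486.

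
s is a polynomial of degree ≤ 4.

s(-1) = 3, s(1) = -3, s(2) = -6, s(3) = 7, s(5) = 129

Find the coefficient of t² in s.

-4

Write s(t) = at^4 + bt³ + ct² + dt + e; the 5 given values yield a linear system in the 5 coefficients.
Solving, the leading coefficient vanishes, and s(t) = 2t³ - 4t² - 5t + 4.
The coefficient of t² is -4.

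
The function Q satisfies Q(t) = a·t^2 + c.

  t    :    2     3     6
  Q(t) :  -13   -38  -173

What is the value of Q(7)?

From Q(2) = -13 and Q(3) = -38: 4a + c = -13 and 9a + c = -38.
Subtracting: 5a = -25, so a = -5; then c = -13 − (-5)·4 = 7.
So Q(t) = -5t² + 7, and Q(7) = -238.

-238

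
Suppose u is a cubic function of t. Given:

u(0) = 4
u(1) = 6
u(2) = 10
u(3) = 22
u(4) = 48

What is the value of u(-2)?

-18

First differences: 2, 4, 12, 26. Second differences: 2, 8, 14. Third differences: 6, 6.
Level-3 differences are constant, so u has degree 3.
Fitting a degree-3 polynomial gives u(t) = t³ - 2t² + 3t + 4.
Then u(-2) = -18.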